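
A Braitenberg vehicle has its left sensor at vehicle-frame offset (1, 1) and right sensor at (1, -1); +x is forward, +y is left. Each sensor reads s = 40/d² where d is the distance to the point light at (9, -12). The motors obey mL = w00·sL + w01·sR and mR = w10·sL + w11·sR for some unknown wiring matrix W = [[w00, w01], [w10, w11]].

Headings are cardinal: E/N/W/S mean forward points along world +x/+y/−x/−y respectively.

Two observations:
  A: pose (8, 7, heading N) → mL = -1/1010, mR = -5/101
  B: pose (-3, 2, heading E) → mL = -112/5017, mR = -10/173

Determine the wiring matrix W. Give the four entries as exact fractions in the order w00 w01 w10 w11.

1 -1 -1/2 0

obs A: pose=(8,7,N) → sL=10/101, sR=1/10, mL=-1/1010, mR=-5/101
obs B: pose=(-3,2,E) → sL=20/173, sR=4/29, mL=-112/5017, mR=-10/173
sensor matrix S = [[10/101, 1/10], [20/173, 4/29]]; det S = 1062/506717
solve [mL_A; mL_B] = S·[w00; w01] and [mR_A; mR_B] = S·[w10; w11]:
  w00 = 1, w01 = -1, w10 = -1/2, w11 = 0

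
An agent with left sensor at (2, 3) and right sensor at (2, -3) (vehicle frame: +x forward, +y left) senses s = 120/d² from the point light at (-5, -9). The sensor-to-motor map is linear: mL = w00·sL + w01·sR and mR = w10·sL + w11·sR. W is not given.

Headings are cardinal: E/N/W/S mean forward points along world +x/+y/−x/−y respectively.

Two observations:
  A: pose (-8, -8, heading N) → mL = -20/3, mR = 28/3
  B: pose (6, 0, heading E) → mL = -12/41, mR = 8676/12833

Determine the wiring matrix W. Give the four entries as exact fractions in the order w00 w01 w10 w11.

obs A: pose=(-8,-8,N) → sL=8/3, sR=40/3, mL=-20/3, mR=28/3
obs B: pose=(6,0,E) → sL=120/313, sR=24/41, mL=-12/41, mR=8676/12833
sensor matrix S = [[8/3, 40/3], [120/313, 24/41]]; det S = -45568/12833
solve [mL_A; mL_B] = S·[w00; w01] and [mR_A; mR_B] = S·[w10; w11]:
  w00 = 0, w01 = -1/2, w10 = 1, w11 = 1/2

0 -1/2 1 1/2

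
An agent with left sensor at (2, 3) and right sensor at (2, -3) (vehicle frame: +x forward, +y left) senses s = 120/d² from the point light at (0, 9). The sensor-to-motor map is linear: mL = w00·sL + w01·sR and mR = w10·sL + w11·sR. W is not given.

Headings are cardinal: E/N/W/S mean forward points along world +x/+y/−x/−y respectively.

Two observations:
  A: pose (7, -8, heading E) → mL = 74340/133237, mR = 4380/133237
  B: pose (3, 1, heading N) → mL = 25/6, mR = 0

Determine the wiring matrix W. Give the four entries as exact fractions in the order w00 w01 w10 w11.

1 1/2 -1/2 1

obs A: pose=(7,-8,E) → sL=120/277, sR=120/481, mL=74340/133237, mR=4380/133237
obs B: pose=(3,1,N) → sL=10/3, sR=5/3, mL=25/6, mR=0
sensor matrix S = [[120/277, 120/481], [10/3, 5/3]]; det S = -14600/133237
solve [mL_A; mL_B] = S·[w00; w01] and [mR_A; mR_B] = S·[w10; w11]:
  w00 = 1, w01 = 1/2, w10 = -1/2, w11 = 1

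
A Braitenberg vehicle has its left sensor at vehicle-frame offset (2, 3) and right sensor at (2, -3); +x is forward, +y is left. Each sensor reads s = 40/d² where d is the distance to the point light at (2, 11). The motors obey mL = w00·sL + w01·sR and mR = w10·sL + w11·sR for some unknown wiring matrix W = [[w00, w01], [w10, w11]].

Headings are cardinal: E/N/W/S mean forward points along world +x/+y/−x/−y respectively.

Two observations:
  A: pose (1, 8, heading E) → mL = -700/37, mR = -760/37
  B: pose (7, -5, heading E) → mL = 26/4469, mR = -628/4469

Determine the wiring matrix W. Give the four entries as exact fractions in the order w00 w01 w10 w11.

obs A: pose=(1,8,E) → sL=40, sR=40/37, mL=-700/37, mR=-760/37
obs B: pose=(7,-5,E) → sL=20/109, sR=4/41, mL=26/4469, mR=-628/4469
sensor matrix S = [[40, 40/37], [20/109, 4/41]]; det S = 612480/165353
solve [mL_A; mL_B] = S·[w00; w01] and [mR_A; mR_B] = S·[w10; w11]:
  w00 = -1/2, w01 = 1, w10 = -1/2, w11 = -1/2

-1/2 1 -1/2 -1/2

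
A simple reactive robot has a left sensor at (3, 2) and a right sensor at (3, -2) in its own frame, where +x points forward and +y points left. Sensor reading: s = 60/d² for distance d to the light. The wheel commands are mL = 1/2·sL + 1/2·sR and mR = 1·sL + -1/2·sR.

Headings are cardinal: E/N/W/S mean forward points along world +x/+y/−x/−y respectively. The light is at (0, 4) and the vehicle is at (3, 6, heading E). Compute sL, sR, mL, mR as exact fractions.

left sensor world pos  = (6, 8); dL² = 52
right sensor world pos = (6, 4); dR² = 36
sL = 60/52 = 15/13
sR = 60/36 = 5/3
mL = 1/2·sL + 1/2·sR = 55/39
mR = 1·sL + -1/2·sR = 25/78

15/13 5/3 55/39 25/78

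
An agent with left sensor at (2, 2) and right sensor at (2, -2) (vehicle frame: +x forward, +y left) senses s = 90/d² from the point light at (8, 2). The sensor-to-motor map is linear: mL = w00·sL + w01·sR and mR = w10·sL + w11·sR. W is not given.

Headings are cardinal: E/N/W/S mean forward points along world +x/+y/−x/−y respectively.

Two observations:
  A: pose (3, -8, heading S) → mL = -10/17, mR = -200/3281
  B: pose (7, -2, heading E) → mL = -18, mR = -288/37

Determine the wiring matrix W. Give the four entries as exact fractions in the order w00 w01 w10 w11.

-1 0 -1/2 1/2

obs A: pose=(3,-8,S) → sL=10/17, sR=90/193, mL=-10/17, mR=-200/3281
obs B: pose=(7,-2,E) → sL=18, sR=90/37, mL=-18, mR=-288/37
sensor matrix S = [[10/17, 90/193], [18, 90/37]]; det S = -845280/121397
solve [mL_A; mL_B] = S·[w00; w01] and [mR_A; mR_B] = S·[w10; w11]:
  w00 = -1, w01 = 0, w10 = -1/2, w11 = 1/2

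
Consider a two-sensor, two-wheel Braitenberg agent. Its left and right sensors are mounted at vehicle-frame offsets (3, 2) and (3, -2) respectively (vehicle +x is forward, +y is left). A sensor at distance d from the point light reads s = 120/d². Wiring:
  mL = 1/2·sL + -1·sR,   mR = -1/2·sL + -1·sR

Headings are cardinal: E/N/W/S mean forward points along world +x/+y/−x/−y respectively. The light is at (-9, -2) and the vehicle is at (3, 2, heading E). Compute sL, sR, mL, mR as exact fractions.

left sensor world pos  = (6, 4); dL² = 261
right sensor world pos = (6, 0); dR² = 229
sL = 120/261 = 40/87
sR = 120/229 = 120/229
mL = 1/2·sL + -1·sR = -5860/19923
mR = -1/2·sL + -1·sR = -15020/19923

40/87 120/229 -5860/19923 -15020/19923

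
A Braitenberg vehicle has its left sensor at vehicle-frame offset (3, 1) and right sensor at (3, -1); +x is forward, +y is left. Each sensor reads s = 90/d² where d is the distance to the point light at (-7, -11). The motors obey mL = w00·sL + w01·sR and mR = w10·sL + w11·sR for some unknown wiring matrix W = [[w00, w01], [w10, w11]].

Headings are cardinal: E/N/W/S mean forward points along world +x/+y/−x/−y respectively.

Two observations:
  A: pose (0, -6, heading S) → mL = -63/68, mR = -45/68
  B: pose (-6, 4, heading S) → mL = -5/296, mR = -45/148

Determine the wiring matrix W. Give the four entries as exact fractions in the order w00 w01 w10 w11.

1 -1 -1/2 0

obs A: pose=(0,-6,S) → sL=45/34, sR=9/4, mL=-63/68, mR=-45/68
obs B: pose=(-6,4,S) → sL=45/74, sR=5/8, mL=-5/296, mR=-45/148
sensor matrix S = [[45/34, 9/4], [45/74, 5/8]]; det S = -5445/10064
solve [mL_A; mL_B] = S·[w00; w01] and [mR_A; mR_B] = S·[w10; w11]:
  w00 = 1, w01 = -1, w10 = -1/2, w11 = 0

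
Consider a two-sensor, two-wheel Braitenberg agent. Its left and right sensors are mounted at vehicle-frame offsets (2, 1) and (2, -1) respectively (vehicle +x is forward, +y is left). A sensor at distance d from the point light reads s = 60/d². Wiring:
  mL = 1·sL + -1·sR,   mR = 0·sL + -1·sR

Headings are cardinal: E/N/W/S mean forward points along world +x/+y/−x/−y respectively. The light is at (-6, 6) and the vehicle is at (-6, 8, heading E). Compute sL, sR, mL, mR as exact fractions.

left sensor world pos  = (-4, 9); dL² = 13
right sensor world pos = (-4, 7); dR² = 5
sL = 60/13 = 60/13
sR = 60/5 = 12
mL = 1·sL + -1·sR = -96/13
mR = 0·sL + -1·sR = -12

60/13 12 -96/13 -12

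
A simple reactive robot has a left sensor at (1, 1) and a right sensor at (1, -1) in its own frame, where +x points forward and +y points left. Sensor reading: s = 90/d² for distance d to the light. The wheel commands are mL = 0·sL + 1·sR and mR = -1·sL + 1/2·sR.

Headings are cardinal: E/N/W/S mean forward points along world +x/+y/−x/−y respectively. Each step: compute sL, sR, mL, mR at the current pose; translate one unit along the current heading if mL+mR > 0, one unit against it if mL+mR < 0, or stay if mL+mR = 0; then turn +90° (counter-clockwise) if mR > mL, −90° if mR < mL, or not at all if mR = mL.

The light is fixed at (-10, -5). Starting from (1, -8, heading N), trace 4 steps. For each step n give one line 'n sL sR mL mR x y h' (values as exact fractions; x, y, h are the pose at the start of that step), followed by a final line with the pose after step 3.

0 45/52 45/74 45/74 -270/481 1 -8 N
1 18/29 10/17 10/17 -161/493 1 -7 E
2 45/89 9/13 9/13 -369/2314 2 -7 S
3 90/137 18/25 18/25 -1017/3425 2 -8 W
final 1 -8 N

n=0: pose=(1,-8,N); sL=45/52, sR=45/74; mL=45/74, mR=-270/481; mL+mR=45/962 → advance +1; mR−mL=-1125/962 → turn -1·90°
n=1: pose=(1,-7,E); sL=18/29, sR=10/17; mL=10/17, mR=-161/493; mL+mR=129/493 → advance +1; mR−mL=-451/493 → turn -1·90°
n=2: pose=(2,-7,S); sL=45/89, sR=9/13; mL=9/13, mR=-369/2314; mL+mR=1233/2314 → advance +1; mR−mL=-1971/2314 → turn -1·90°
n=3: pose=(2,-8,W); sL=90/137, sR=18/25; mL=18/25, mR=-1017/3425; mL+mR=1449/3425 → advance +1; mR−mL=-3483/3425 → turn -1·90°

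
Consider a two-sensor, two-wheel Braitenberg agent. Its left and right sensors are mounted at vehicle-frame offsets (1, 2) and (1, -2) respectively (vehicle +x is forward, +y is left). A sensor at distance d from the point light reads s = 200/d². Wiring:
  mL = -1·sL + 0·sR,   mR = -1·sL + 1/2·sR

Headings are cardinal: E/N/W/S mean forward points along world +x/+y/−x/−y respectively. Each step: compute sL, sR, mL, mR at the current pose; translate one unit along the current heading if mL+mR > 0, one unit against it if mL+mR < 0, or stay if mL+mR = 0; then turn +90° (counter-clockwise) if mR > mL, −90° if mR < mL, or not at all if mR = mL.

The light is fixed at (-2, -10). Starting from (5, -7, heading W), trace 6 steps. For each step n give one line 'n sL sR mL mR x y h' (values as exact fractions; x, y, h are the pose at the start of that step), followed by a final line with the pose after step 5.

0 200/37 200/61 -200/37 -8500/2257 5 -7 W
1 25/13 5 -25/13 15/26 6 -7 S
2 200/117 40/17 -200/117 -1060/1989 6 -6 E
3 4 100/53 -4 -162/53 5 -6 N
4 200/37 200/61 -200/37 -8500/2257 5 -7 W
5 25/13 5 -25/13 15/26 6 -7 S
final 6 -6 E

n=0: pose=(5,-7,W); sL=200/37, sR=200/61; mL=-200/37, mR=-8500/2257; mL+mR=-20700/2257 → advance -1; mR−mL=100/61 → turn +1·90°
n=1: pose=(6,-7,S); sL=25/13, sR=5; mL=-25/13, mR=15/26; mL+mR=-35/26 → advance -1; mR−mL=5/2 → turn +1·90°
n=2: pose=(6,-6,E); sL=200/117, sR=40/17; mL=-200/117, mR=-1060/1989; mL+mR=-4460/1989 → advance -1; mR−mL=20/17 → turn +1·90°
n=3: pose=(5,-6,N); sL=4, sR=100/53; mL=-4, mR=-162/53; mL+mR=-374/53 → advance -1; mR−mL=50/53 → turn +1·90°
n=4: pose=(5,-7,W); sL=200/37, sR=200/61; mL=-200/37, mR=-8500/2257; mL+mR=-20700/2257 → advance -1; mR−mL=100/61 → turn +1·90°
n=5: pose=(6,-7,S); sL=25/13, sR=5; mL=-25/13, mR=15/26; mL+mR=-35/26 → advance -1; mR−mL=5/2 → turn +1·90°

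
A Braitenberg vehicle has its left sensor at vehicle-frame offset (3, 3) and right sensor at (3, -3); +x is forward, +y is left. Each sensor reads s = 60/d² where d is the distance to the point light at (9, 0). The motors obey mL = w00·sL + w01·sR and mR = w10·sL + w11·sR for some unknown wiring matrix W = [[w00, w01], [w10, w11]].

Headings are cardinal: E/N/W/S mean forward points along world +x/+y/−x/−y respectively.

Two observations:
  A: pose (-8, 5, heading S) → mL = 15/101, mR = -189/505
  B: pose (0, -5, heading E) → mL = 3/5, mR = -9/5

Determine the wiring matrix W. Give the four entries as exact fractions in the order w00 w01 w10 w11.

0 1 -1 -1/2

obs A: pose=(-8,5,S) → sL=3/10, sR=15/101, mL=15/101, mR=-189/505
obs B: pose=(0,-5,E) → sL=3/2, sR=3/5, mL=3/5, mR=-9/5
sensor matrix S = [[3/10, 15/101], [3/2, 3/5]]; det S = -108/2525
solve [mL_A; mL_B] = S·[w00; w01] and [mR_A; mR_B] = S·[w10; w11]:
  w00 = 0, w01 = 1, w10 = -1, w11 = -1/2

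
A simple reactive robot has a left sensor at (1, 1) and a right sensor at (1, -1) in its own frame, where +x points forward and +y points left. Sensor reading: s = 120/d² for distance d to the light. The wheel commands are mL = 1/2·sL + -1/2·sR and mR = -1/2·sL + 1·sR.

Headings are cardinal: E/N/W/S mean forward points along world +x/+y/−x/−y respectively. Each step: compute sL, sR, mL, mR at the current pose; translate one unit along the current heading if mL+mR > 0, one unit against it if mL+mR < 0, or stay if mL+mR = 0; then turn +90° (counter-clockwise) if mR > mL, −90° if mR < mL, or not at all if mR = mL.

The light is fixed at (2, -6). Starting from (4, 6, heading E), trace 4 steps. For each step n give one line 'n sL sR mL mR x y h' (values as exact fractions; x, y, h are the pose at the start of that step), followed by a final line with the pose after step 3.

0 60/89 12/13 -144/1157 678/1157 4 6 E
1 120/173 24/37 144/6401 1932/6401 5 6 N
2 30/37 3/5 39/370 36/185 5 7 W
3 40/51 24/29 -32/1479 644/1479 4 7 S
final 4 6 E

n=0: pose=(4,6,E); sL=60/89, sR=12/13; mL=-144/1157, mR=678/1157; mL+mR=6/13 → advance +1; mR−mL=822/1157 → turn +1·90°
n=1: pose=(5,6,N); sL=120/173, sR=24/37; mL=144/6401, mR=1932/6401; mL+mR=12/37 → advance +1; mR−mL=1788/6401 → turn +1·90°
n=2: pose=(5,7,W); sL=30/37, sR=3/5; mL=39/370, mR=36/185; mL+mR=3/10 → advance +1; mR−mL=33/370 → turn +1·90°
n=3: pose=(4,7,S); sL=40/51, sR=24/29; mL=-32/1479, mR=644/1479; mL+mR=12/29 → advance +1; mR−mL=676/1479 → turn +1·90°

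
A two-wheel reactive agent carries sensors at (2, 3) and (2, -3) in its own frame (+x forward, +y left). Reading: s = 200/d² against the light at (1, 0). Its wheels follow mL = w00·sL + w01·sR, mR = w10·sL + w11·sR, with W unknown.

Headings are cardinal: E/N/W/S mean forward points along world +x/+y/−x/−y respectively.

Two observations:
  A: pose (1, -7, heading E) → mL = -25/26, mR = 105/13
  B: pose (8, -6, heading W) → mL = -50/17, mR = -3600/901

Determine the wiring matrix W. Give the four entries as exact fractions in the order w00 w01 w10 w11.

0 -1/2 1 -1

obs A: pose=(1,-7,E) → sL=10, sR=25/13, mL=-25/26, mR=105/13
obs B: pose=(8,-6,W) → sL=100/53, sR=100/17, mL=-50/17, mR=-3600/901
sensor matrix S = [[10, 25/13], [100/53, 100/17]]; det S = 646500/11713
solve [mL_A; mL_B] = S·[w00; w01] and [mR_A; mR_B] = S·[w10; w11]:
  w00 = 0, w01 = -1/2, w10 = 1, w11 = -1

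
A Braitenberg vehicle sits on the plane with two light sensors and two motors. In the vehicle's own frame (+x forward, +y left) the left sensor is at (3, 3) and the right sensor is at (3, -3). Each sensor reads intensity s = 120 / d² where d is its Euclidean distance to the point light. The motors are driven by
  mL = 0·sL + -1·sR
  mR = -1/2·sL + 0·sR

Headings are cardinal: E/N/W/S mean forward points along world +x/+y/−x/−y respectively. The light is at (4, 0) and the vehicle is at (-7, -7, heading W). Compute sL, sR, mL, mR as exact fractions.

15/37 30/53 -30/53 -15/74

left sensor world pos  = (-10, -10); dL² = 296
right sensor world pos = (-10, -4); dR² = 212
sL = 120/296 = 15/37
sR = 120/212 = 30/53
mL = 0·sL + -1·sR = -30/53
mR = -1/2·sL + 0·sR = -15/74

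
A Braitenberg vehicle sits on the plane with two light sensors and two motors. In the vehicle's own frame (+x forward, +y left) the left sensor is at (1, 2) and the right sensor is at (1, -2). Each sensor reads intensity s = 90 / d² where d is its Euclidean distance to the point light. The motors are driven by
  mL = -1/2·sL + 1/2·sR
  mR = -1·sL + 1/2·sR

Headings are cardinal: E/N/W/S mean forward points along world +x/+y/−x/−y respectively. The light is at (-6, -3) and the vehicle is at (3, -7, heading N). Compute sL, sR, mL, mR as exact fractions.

45/29 9/13 -162/377 -909/754

left sensor world pos  = (1, -6); dL² = 58
right sensor world pos = (5, -6); dR² = 130
sL = 90/58 = 45/29
sR = 90/130 = 9/13
mL = -1/2·sL + 1/2·sR = -162/377
mR = -1·sL + 1/2·sR = -909/754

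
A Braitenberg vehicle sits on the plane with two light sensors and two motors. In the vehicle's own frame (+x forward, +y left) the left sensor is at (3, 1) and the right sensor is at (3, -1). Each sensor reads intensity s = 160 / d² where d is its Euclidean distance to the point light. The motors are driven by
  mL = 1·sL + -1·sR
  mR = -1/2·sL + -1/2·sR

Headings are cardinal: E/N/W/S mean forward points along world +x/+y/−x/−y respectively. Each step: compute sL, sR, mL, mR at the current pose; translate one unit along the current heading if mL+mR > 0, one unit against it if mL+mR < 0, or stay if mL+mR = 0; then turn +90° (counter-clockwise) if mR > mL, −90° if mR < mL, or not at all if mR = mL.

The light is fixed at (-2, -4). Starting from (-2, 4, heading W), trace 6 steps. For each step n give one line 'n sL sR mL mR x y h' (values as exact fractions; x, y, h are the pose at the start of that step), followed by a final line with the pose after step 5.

0 80/29 16/9 256/261 -592/261 -2 4 W
1 160/121 32/25 128/3025 -3936/3025 -1 4 N
2 2 40/13 -14/13 -33/13 -1 3 E
3 160/17 160/17 0 -160/17 -2 3 S
4 80/29 16/9 256/261 -592/261 -2 4 W
5 160/121 32/25 128/3025 -3936/3025 -1 4 N
final -1 3 E

n=0: pose=(-2,4,W); sL=80/29, sR=16/9; mL=256/261, mR=-592/261; mL+mR=-112/87 → advance -1; mR−mL=-848/261 → turn -1·90°
n=1: pose=(-1,4,N); sL=160/121, sR=32/25; mL=128/3025, mR=-3936/3025; mL+mR=-3808/3025 → advance -1; mR−mL=-4064/3025 → turn -1·90°
n=2: pose=(-1,3,E); sL=2, sR=40/13; mL=-14/13, mR=-33/13; mL+mR=-47/13 → advance -1; mR−mL=-19/13 → turn -1·90°
n=3: pose=(-2,3,S); sL=160/17, sR=160/17; mL=0, mR=-160/17; mL+mR=-160/17 → advance -1; mR−mL=-160/17 → turn -1·90°
n=4: pose=(-2,4,W); sL=80/29, sR=16/9; mL=256/261, mR=-592/261; mL+mR=-112/87 → advance -1; mR−mL=-848/261 → turn -1·90°
n=5: pose=(-1,4,N); sL=160/121, sR=32/25; mL=128/3025, mR=-3936/3025; mL+mR=-3808/3025 → advance -1; mR−mL=-4064/3025 → turn -1·90°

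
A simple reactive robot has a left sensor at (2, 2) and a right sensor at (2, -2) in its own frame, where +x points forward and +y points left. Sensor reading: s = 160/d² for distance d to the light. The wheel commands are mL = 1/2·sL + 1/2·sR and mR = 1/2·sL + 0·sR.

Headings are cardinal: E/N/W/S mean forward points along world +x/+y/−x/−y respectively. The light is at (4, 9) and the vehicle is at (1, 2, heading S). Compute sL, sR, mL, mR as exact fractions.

left sensor world pos  = (3, 0); dL² = 82
right sensor world pos = (-1, 0); dR² = 106
sL = 160/82 = 80/41
sR = 160/106 = 80/53
mL = 1/2·sL + 1/2·sR = 3760/2173
mR = 1/2·sL + 0·sR = 40/41

80/41 80/53 3760/2173 40/41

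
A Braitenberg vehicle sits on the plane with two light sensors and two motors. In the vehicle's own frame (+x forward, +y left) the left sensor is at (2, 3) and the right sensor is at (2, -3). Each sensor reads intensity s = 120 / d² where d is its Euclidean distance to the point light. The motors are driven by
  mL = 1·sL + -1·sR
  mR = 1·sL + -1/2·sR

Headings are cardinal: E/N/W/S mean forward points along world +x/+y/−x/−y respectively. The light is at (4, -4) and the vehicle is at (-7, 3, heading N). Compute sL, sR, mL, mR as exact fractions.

120/277 24/29 -3168/8033 156/8033

left sensor world pos  = (-10, 5); dL² = 277
right sensor world pos = (-4, 5); dR² = 145
sL = 120/277 = 120/277
sR = 120/145 = 24/29
mL = 1·sL + -1·sR = -3168/8033
mR = 1·sL + -1/2·sR = 156/8033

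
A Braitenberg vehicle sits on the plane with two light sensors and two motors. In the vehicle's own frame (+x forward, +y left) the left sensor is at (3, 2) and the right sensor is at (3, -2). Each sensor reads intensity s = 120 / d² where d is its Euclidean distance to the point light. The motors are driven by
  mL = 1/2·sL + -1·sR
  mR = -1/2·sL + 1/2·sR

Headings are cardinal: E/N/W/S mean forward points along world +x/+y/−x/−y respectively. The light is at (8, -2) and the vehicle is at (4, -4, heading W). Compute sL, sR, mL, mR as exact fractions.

24/13 120/49 -972/637 192/637

left sensor world pos  = (1, -6); dL² = 65
right sensor world pos = (1, -2); dR² = 49
sL = 120/65 = 24/13
sR = 120/49 = 120/49
mL = 1/2·sL + -1·sR = -972/637
mR = -1/2·sL + 1/2·sR = 192/637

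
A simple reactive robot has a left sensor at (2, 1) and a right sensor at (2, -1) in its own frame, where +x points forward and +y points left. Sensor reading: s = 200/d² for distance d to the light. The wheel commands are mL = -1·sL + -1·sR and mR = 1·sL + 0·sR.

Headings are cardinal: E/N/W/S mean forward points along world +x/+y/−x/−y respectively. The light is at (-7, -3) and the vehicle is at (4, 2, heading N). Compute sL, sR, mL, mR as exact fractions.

200/149 200/193 -68400/28757 200/149

left sensor world pos  = (3, 4); dL² = 149
right sensor world pos = (5, 4); dR² = 193
sL = 200/149 = 200/149
sR = 200/193 = 200/193
mL = -1·sL + -1·sR = -68400/28757
mR = 1·sL + 0·sR = 200/149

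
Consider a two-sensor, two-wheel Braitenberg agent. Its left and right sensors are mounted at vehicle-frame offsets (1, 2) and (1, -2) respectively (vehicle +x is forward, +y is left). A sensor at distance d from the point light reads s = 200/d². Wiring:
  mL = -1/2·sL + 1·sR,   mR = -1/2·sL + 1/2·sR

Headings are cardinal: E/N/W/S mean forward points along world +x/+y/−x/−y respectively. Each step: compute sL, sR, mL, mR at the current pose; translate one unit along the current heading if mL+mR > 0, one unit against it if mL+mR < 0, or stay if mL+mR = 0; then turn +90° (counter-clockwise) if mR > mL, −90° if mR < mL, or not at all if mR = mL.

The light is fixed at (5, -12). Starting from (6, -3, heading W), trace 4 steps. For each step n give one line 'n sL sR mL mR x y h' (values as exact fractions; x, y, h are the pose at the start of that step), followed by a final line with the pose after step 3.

n=0: pose=(6,-3,W); sL=200/49, sR=200/121; mL=-2300/5929, mR=-7200/5929; mL+mR=-9500/5929 → advance -1; mR−mL=-100/121 → turn -1·90°
n=1: pose=(7,-3,N); sL=2, sR=50/29; mL=21/29, mR=-4/29; mL+mR=17/29 → advance +1; mR−mL=-25/29 → turn -1·90°
n=2: pose=(7,-2,E); sL=200/153, sR=200/73; mL=23300/11169, mR=8000/11169; mL+mR=31300/11169 → advance +1; mR−mL=-100/73 → turn -1·90°
n=3: pose=(8,-2,S); sL=100/53, sR=100/41; mL=3250/2173, mR=600/2173; mL+mR=3850/2173 → advance +1; mR−mL=-50/41 → turn -1·90°

0 200/49 200/121 -2300/5929 -7200/5929 6 -3 W
1 2 50/29 21/29 -4/29 7 -3 N
2 200/153 200/73 23300/11169 8000/11169 7 -2 E
3 100/53 100/41 3250/2173 600/2173 8 -2 S
final 8 -3 W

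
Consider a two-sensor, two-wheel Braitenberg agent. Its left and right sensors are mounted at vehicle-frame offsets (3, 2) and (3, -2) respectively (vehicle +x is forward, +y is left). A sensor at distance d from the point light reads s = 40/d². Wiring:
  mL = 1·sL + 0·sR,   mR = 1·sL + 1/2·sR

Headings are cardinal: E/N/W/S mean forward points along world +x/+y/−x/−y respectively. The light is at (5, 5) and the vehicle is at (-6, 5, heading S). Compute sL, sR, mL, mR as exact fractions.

4/9 20/89 4/9 446/801

left sensor world pos  = (-4, 2); dL² = 90
right sensor world pos = (-8, 2); dR² = 178
sL = 40/90 = 4/9
sR = 40/178 = 20/89
mL = 1·sL + 0·sR = 4/9
mR = 1·sL + 1/2·sR = 446/801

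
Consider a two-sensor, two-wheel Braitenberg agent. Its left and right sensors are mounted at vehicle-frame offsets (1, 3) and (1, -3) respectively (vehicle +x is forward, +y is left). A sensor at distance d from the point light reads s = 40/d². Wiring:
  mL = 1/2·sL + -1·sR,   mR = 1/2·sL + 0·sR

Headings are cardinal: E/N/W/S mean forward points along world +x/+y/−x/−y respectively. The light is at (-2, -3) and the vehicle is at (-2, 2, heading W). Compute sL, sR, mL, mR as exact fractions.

8 8/13 44/13 4

left sensor world pos  = (-3, -1); dL² = 5
right sensor world pos = (-3, 5); dR² = 65
sL = 40/5 = 8
sR = 40/65 = 8/13
mL = 1/2·sL + -1·sR = 44/13
mR = 1/2·sL + 0·sR = 4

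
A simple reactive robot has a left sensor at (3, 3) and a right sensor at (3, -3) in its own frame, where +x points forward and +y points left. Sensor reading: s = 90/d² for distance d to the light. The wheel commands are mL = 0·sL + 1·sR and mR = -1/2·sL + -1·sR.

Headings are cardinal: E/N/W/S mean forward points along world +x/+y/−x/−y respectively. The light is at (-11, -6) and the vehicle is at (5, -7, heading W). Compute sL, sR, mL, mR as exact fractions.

left sensor world pos  = (2, -10); dL² = 185
right sensor world pos = (2, -4); dR² = 173
sL = 90/185 = 18/37
sR = 90/173 = 90/173
mL = 0·sL + 1·sR = 90/173
mR = -1/2·sL + -1·sR = -4887/6401

18/37 90/173 90/173 -4887/6401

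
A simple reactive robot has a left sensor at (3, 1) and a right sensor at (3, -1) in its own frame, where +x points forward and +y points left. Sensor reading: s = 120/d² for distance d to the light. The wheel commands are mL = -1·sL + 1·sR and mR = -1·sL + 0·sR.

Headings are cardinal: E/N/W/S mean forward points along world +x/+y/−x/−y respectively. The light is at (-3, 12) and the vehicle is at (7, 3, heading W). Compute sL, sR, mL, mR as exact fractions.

left sensor world pos  = (4, 2); dL² = 149
right sensor world pos = (4, 4); dR² = 113
sL = 120/149 = 120/149
sR = 120/113 = 120/113
mL = -1·sL + 1·sR = 4320/16837
mR = -1·sL + 0·sR = -120/149

120/149 120/113 4320/16837 -120/149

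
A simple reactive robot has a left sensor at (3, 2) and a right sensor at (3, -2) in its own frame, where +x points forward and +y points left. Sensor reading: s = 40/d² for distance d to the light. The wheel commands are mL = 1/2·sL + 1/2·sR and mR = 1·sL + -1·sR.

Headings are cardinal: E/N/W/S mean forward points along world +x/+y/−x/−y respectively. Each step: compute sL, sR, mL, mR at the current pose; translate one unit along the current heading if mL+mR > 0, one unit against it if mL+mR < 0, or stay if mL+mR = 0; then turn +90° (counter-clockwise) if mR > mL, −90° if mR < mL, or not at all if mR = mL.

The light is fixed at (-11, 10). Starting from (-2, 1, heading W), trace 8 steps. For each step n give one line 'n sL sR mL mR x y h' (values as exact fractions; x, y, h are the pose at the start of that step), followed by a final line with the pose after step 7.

n=0: pose=(-2,1,W); sL=40/157, sR=8/17; mL=968/2669, mR=-576/2669; mL+mR=392/2669 → advance +1; mR−mL=-1544/2669 → turn -1·90°
n=1: pose=(-3,1,N); sL=5/9, sR=5/17; mL=65/153, mR=40/153; mL+mR=35/51 → advance +1; mR−mL=-25/153 → turn -1·90°
n=2: pose=(-3,2,E); sL=40/157, sR=40/221; mL=7560/34697, mR=2560/34697; mL+mR=10120/34697 → advance +1; mR−mL=-5000/34697 → turn -1·90°
n=3: pose=(-2,2,S); sL=20/121, sR=4/17; mL=412/2057, mR=-144/2057; mL+mR=268/2057 → advance +1; mR−mL=-556/2057 → turn -1·90°
n=4: pose=(-2,1,W); sL=40/157, sR=8/17; mL=968/2669, mR=-576/2669; mL+mR=392/2669 → advance +1; mR−mL=-1544/2669 → turn -1·90°
n=5: pose=(-3,1,N); sL=5/9, sR=5/17; mL=65/153, mR=40/153; mL+mR=35/51 → advance +1; mR−mL=-25/153 → turn -1·90°
n=6: pose=(-3,2,E); sL=40/157, sR=40/221; mL=7560/34697, mR=2560/34697; mL+mR=10120/34697 → advance +1; mR−mL=-5000/34697 → turn -1·90°
n=7: pose=(-2,2,S); sL=20/121, sR=4/17; mL=412/2057, mR=-144/2057; mL+mR=268/2057 → advance +1; mR−mL=-556/2057 → turn -1·90°

0 40/157 8/17 968/2669 -576/2669 -2 1 W
1 5/9 5/17 65/153 40/153 -3 1 N
2 40/157 40/221 7560/34697 2560/34697 -3 2 E
3 20/121 4/17 412/2057 -144/2057 -2 2 S
4 40/157 8/17 968/2669 -576/2669 -2 1 W
5 5/9 5/17 65/153 40/153 -3 1 N
6 40/157 40/221 7560/34697 2560/34697 -3 2 E
7 20/121 4/17 412/2057 -144/2057 -2 2 S
final -2 1 W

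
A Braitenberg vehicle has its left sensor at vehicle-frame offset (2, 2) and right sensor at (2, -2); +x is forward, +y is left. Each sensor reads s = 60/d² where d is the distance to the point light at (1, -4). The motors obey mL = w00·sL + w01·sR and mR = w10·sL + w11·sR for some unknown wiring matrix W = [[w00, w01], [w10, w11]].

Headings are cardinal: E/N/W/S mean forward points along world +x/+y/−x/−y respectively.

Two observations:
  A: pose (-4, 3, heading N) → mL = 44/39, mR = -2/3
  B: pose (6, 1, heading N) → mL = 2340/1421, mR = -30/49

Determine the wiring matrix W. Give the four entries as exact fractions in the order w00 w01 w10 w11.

obs A: pose=(-4,3,N) → sL=6/13, sR=2/3, mL=44/39, mR=-2/3
obs B: pose=(6,1,N) → sL=30/29, sR=30/49, mL=2340/1421, mR=-30/49
sensor matrix S = [[6/13, 2/3], [30/29, 30/49]]; det S = -7520/18473
solve [mL_A; mL_B] = S·[w00; w01] and [mR_A; mR_B] = S·[w10; w11]:
  w00 = 1, w01 = 1, w10 = 0, w11 = -1

1 1 0 -1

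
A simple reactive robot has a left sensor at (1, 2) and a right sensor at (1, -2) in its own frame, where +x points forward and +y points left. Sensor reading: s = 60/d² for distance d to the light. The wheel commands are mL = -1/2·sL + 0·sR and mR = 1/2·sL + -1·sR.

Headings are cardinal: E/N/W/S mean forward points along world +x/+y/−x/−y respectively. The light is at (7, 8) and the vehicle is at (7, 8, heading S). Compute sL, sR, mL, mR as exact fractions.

left sensor world pos  = (9, 7); dL² = 5
right sensor world pos = (5, 7); dR² = 5
sL = 60/5 = 12
sR = 60/5 = 12
mL = -1/2·sL + 0·sR = -6
mR = 1/2·sL + -1·sR = -6

12 12 -6 -6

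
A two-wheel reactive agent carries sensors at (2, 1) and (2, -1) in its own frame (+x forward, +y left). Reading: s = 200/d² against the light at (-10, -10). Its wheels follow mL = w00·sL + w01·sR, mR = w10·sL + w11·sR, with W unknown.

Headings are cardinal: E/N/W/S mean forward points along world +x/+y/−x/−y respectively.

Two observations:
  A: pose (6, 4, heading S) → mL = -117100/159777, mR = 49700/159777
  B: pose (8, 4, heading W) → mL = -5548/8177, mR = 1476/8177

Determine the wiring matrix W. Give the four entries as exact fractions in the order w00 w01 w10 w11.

-1 -1/2 -1/2 1

obs A: pose=(6,4,S) → sL=200/433, sR=200/369, mL=-117100/159777, mR=49700/159777
obs B: pose=(8,4,W) → sL=8/17, sR=200/481, mL=-5548/8177, mR=1476/8177
sensor matrix S = [[200/433, 200/369], [8/17, 200/481]]; det S = -82316800/1306496529
solve [mL_A; mL_B] = S·[w00; w01] and [mR_A; mR_B] = S·[w10; w11]:
  w00 = -1, w01 = -1/2, w10 = -1/2, w11 = 1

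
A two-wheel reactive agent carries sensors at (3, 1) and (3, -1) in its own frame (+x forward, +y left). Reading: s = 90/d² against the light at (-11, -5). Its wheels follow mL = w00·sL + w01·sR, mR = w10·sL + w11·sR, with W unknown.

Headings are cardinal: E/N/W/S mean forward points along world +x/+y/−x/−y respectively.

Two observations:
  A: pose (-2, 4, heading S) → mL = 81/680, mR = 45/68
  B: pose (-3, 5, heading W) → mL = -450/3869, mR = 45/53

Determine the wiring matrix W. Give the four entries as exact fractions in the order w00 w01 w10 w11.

obs A: pose=(-2,4,S) → sL=45/68, sR=9/10, mL=81/680, mR=45/68
obs B: pose=(-3,5,W) → sL=45/53, sR=45/73, mL=-450/3869, mR=45/53
sensor matrix S = [[45/68, 9/10], [45/53, 45/73]]; det S = -93717/263092
solve [mL_A; mL_B] = S·[w00; w01] and [mR_A; mR_B] = S·[w10; w11]:
  w00 = -1/2, w01 = 1/2, w10 = 1, w11 = 0

-1/2 1/2 1 0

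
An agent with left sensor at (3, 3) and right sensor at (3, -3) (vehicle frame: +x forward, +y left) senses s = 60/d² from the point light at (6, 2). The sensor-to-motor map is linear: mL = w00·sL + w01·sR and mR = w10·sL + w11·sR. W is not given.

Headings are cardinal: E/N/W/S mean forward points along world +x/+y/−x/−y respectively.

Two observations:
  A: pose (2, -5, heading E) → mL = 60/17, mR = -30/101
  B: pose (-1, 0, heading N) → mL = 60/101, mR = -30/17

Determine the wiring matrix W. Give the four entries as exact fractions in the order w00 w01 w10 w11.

obs A: pose=(2,-5,E) → sL=60/17, sR=60/101, mL=60/17, mR=-30/101
obs B: pose=(-1,0,N) → sL=60/101, sR=60/17, mL=60/101, mR=-30/17
sensor matrix S = [[60/17, 60/101], [60/101, 60/17]]; det S = 35683200/2948089
solve [mL_A; mL_B] = S·[w00; w01] and [mR_A; mR_B] = S·[w10; w11]:
  w00 = 1, w01 = 0, w10 = 0, w11 = -1/2

1 0 0 -1/2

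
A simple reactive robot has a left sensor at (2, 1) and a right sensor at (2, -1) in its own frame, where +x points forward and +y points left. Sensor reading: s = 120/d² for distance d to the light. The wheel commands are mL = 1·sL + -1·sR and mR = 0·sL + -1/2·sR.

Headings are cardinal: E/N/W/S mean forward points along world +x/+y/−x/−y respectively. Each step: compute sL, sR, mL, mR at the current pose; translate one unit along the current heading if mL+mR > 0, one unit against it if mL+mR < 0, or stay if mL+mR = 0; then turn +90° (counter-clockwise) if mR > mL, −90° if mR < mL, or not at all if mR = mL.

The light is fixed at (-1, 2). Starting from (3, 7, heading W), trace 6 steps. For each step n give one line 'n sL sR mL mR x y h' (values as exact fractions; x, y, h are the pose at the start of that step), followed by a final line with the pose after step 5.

0 6 3 3 -3/2 3 7 W
1 120/53 24/13 288/689 -12/13 2 7 N
2 12/5 60/17 -96/85 -30/17 2 6 E
3 120/13 24 -192/13 -12 1 6 S
4 30/13 15/4 -75/52 -15/8 1 7 E
5 120/13 40/3 -160/39 -20/3 0 7 S
final 0 8 W

n=0: pose=(3,7,W); sL=6, sR=3; mL=3, mR=-3/2; mL+mR=3/2 → advance +1; mR−mL=-9/2 → turn -1·90°
n=1: pose=(2,7,N); sL=120/53, sR=24/13; mL=288/689, mR=-12/13; mL+mR=-348/689 → advance -1; mR−mL=-924/689 → turn -1·90°
n=2: pose=(2,6,E); sL=12/5, sR=60/17; mL=-96/85, mR=-30/17; mL+mR=-246/85 → advance -1; mR−mL=-54/85 → turn -1·90°
n=3: pose=(1,6,S); sL=120/13, sR=24; mL=-192/13, mR=-12; mL+mR=-348/13 → advance -1; mR−mL=36/13 → turn +1·90°
n=4: pose=(1,7,E); sL=30/13, sR=15/4; mL=-75/52, mR=-15/8; mL+mR=-345/104 → advance -1; mR−mL=-45/104 → turn -1·90°
n=5: pose=(0,7,S); sL=120/13, sR=40/3; mL=-160/39, mR=-20/3; mL+mR=-140/13 → advance -1; mR−mL=-100/39 → turn -1·90°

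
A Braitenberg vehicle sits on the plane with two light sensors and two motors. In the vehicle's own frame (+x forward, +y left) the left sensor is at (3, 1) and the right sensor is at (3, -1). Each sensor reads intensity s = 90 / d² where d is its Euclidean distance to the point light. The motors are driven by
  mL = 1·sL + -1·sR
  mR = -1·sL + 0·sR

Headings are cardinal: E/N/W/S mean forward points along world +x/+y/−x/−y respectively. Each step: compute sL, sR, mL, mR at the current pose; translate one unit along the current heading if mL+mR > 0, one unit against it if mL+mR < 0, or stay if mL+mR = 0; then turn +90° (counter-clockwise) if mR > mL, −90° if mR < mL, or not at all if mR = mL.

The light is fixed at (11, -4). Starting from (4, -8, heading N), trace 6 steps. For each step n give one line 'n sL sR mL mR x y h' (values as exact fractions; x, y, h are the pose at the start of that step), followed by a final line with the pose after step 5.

0 18/13 90/37 -504/481 -18/13 4 -8 N
1 45/16 45/26 225/208 -45/16 4 -9 E
2 90/113 18/29 576/3277 -90/113 3 -9 S
3 45/73 9/13 -72/949 -45/73 3 -8 W
4 18/13 90/37 -504/481 -18/13 4 -8 N
5 45/16 45/26 225/208 -45/16 4 -9 E
final 3 -9 S

n=0: pose=(4,-8,N); sL=18/13, sR=90/37; mL=-504/481, mR=-18/13; mL+mR=-90/37 → advance -1; mR−mL=-162/481 → turn -1·90°
n=1: pose=(4,-9,E); sL=45/16, sR=45/26; mL=225/208, mR=-45/16; mL+mR=-45/26 → advance -1; mR−mL=-405/104 → turn -1·90°
n=2: pose=(3,-9,S); sL=90/113, sR=18/29; mL=576/3277, mR=-90/113; mL+mR=-18/29 → advance -1; mR−mL=-3186/3277 → turn -1·90°
n=3: pose=(3,-8,W); sL=45/73, sR=9/13; mL=-72/949, mR=-45/73; mL+mR=-9/13 → advance -1; mR−mL=-513/949 → turn -1·90°
n=4: pose=(4,-8,N); sL=18/13, sR=90/37; mL=-504/481, mR=-18/13; mL+mR=-90/37 → advance -1; mR−mL=-162/481 → turn -1·90°
n=5: pose=(4,-9,E); sL=45/16, sR=45/26; mL=225/208, mR=-45/16; mL+mR=-45/26 → advance -1; mR−mL=-405/104 → turn -1·90°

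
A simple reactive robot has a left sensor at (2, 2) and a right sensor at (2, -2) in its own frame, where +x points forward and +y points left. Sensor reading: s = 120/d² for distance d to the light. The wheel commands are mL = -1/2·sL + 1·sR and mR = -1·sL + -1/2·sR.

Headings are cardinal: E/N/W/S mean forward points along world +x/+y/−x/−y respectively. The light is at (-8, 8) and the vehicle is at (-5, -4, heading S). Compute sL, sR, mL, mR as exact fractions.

120/221 120/197 14700/43537 -36900/43537

left sensor world pos  = (-3, -6); dL² = 221
right sensor world pos = (-7, -6); dR² = 197
sL = 120/221 = 120/221
sR = 120/197 = 120/197
mL = -1/2·sL + 1·sR = 14700/43537
mR = -1·sL + -1/2·sR = -36900/43537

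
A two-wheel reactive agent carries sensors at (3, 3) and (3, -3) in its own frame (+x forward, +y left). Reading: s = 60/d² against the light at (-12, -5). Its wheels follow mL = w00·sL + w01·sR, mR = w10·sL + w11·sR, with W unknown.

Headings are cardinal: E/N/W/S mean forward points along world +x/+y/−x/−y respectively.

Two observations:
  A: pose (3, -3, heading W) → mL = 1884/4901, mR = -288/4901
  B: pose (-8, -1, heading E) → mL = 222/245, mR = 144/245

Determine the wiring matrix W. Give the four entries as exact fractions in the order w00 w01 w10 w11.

1/2 1/2 -1 1

obs A: pose=(3,-3,W) → sL=12/29, sR=60/169, mL=1884/4901, mR=-288/4901
obs B: pose=(-8,-1,E) → sL=30/49, sR=6/5, mL=222/245, mR=144/245
sensor matrix S = [[12/29, 60/169], [30/49, 6/5]]; det S = 335232/1200745
solve [mL_A; mL_B] = S·[w00; w01] and [mR_A; mR_B] = S·[w10; w11]:
  w00 = 1/2, w01 = 1/2, w10 = -1, w11 = 1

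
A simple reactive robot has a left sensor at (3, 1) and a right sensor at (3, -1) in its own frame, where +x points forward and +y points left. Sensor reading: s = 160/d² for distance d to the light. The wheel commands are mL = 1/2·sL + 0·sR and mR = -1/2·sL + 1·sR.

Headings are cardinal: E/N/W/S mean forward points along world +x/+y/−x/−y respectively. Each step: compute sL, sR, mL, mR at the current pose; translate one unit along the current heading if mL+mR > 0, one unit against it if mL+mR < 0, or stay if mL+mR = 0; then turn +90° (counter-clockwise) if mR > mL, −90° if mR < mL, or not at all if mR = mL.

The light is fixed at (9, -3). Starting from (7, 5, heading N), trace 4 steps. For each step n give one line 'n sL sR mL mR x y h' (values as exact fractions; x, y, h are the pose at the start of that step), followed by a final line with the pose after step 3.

n=0: pose=(7,5,N); sL=16/13, sR=80/61; mL=8/13, mR=552/793; mL+mR=80/61 → advance +1; mR−mL=64/793 → turn +1·90°
n=1: pose=(7,6,W); sL=160/89, sR=32/25; mL=80/89, mR=848/2225; mL+mR=32/25 → advance +1; mR−mL=-1152/2225 → turn -1·90°
n=2: pose=(6,6,N); sL=1, sR=40/37; mL=1/2, mR=43/74; mL+mR=40/37 → advance +1; mR−mL=3/37 → turn +1·90°
n=3: pose=(6,7,W); sL=160/117, sR=160/157; mL=80/117, mR=6160/18369; mL+mR=160/157 → advance +1; mR−mL=-6400/18369 → turn -1·90°

0 16/13 80/61 8/13 552/793 7 5 N
1 160/89 32/25 80/89 848/2225 7 6 W
2 1 40/37 1/2 43/74 6 6 N
3 160/117 160/157 80/117 6160/18369 6 7 W
final 5 7 N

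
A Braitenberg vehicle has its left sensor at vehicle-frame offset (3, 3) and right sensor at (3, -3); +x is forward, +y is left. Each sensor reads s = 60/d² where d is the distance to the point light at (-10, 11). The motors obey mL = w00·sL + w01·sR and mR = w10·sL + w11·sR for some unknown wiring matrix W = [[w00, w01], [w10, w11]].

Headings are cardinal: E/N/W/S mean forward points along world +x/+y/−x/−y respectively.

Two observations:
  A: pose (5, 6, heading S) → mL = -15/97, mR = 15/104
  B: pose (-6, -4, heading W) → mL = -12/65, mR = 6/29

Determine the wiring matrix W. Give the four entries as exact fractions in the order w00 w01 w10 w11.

obs A: pose=(5,6,S) → sL=15/97, sR=15/52, mL=-15/97, mR=15/104
obs B: pose=(-6,-4,W) → sL=12/65, sR=12/29, mL=-12/65, mR=6/29
sensor matrix S = [[15/97, 15/52], [12/65, 12/29]]; det S = 5103/475397
solve [mL_A; mL_B] = S·[w00; w01] and [mR_A; mR_B] = S·[w10; w11]:
  w00 = -1, w01 = 0, w10 = 0, w11 = 1/2

-1 0 0 1/2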